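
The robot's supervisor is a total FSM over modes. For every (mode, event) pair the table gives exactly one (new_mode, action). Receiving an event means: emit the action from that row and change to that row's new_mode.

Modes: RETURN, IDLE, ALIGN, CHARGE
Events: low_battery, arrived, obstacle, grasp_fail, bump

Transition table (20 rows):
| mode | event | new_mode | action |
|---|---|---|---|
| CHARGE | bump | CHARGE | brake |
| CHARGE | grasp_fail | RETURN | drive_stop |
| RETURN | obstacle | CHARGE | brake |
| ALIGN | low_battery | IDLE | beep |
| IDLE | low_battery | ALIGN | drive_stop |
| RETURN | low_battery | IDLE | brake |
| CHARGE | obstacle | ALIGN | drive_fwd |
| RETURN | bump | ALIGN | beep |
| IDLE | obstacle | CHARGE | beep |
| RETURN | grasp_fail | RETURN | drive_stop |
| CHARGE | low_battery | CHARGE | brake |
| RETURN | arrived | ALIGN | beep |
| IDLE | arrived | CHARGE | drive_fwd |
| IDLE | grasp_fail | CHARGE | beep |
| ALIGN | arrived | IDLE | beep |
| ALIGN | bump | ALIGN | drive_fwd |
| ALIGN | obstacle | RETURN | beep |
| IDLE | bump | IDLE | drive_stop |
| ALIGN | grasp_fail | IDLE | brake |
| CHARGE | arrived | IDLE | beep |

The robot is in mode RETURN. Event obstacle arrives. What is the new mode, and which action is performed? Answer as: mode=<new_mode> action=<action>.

current mode = RETURN; filter table to that mode:
  (RETURN, obstacle) → (CHARGE, brake)  ← event matches
  (RETURN, low_battery) → (IDLE, brake)
  (RETURN, bump) → (ALIGN, beep)
  (RETURN, grasp_fail) → (RETURN, drive_stop)
  (RETURN, arrived) → (ALIGN, beep)
event = obstacle selects (CHARGE, brake)

mode=CHARGE action=brake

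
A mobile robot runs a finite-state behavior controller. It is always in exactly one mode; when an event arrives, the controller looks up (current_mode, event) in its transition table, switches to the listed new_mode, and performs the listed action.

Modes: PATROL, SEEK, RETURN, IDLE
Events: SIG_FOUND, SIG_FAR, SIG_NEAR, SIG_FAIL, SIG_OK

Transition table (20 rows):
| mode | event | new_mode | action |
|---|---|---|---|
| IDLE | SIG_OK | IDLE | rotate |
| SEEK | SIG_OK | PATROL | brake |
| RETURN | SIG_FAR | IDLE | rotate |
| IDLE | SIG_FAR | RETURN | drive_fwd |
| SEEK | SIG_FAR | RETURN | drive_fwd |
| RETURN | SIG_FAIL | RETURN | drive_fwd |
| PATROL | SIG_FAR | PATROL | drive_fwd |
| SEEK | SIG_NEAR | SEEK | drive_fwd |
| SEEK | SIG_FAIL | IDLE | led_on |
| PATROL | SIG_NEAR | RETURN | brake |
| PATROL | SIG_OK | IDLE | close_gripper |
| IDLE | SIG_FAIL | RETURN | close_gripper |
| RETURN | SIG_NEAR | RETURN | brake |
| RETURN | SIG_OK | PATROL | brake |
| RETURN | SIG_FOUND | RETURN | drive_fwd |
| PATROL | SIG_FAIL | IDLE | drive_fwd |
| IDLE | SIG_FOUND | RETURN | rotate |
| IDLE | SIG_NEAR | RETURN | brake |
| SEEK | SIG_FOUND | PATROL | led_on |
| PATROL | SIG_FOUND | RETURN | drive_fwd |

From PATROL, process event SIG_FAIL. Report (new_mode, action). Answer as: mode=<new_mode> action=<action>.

current mode = PATROL; filter table to that mode:
  (PATROL, SIG_FAR) → (PATROL, drive_fwd)
  (PATROL, SIG_NEAR) → (RETURN, brake)
  (PATROL, SIG_OK) → (IDLE, close_gripper)
  (PATROL, SIG_FAIL) → (IDLE, drive_fwd)  ← event matches
  (PATROL, SIG_FOUND) → (RETURN, drive_fwd)
event = SIG_FAIL selects (IDLE, drive_fwd)

mode=IDLE action=drive_fwd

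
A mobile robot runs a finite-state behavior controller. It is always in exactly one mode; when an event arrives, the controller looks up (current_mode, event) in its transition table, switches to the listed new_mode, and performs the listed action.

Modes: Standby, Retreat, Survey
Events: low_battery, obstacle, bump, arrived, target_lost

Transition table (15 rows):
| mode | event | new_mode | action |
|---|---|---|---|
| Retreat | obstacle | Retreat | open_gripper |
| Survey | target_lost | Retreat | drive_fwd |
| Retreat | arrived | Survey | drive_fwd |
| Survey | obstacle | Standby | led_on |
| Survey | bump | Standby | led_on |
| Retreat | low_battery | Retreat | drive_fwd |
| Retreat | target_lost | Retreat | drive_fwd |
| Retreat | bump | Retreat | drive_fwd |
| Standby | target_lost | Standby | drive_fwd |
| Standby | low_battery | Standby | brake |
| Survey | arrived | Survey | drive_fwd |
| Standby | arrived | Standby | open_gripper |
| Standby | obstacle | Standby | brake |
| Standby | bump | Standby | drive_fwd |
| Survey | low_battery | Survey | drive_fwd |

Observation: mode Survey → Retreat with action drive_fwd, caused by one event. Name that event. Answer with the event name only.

try low_battery: (Survey, low_battery) → (Survey, drive_fwd)
try obstacle: (Survey, obstacle) → (Standby, led_on)
try bump: (Survey, bump) → (Standby, led_on)
try arrived: (Survey, arrived) → (Survey, drive_fwd)
try target_lost: (Survey, target_lost) → (Retreat, drive_fwd)  ← matches

target_lost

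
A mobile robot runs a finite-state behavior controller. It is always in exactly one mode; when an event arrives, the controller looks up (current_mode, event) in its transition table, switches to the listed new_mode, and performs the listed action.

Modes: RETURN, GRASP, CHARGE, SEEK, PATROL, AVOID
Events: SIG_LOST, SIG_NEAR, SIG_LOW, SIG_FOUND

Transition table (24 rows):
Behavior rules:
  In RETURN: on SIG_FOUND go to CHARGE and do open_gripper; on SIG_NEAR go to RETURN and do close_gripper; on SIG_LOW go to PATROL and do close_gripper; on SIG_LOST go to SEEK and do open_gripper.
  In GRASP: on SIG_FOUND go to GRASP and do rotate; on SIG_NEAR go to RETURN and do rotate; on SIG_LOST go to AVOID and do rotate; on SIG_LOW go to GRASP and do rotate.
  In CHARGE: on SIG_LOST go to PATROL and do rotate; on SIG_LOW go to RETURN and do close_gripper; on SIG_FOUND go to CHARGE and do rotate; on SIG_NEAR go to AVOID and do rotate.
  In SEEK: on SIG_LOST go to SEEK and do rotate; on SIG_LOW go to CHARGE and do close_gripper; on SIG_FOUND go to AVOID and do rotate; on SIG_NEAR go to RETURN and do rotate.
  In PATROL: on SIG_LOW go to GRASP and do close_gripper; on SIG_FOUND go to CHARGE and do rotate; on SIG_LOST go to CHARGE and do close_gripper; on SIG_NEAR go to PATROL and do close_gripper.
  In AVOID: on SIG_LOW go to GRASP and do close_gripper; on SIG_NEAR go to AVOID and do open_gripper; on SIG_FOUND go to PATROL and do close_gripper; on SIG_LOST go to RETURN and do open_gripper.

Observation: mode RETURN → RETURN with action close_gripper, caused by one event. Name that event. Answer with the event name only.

SIG_NEAR

try SIG_LOST: (RETURN, SIG_LOST) → (SEEK, open_gripper)
try SIG_NEAR: (RETURN, SIG_NEAR) → (RETURN, close_gripper)  ← matches
try SIG_LOW: (RETURN, SIG_LOW) → (PATROL, close_gripper)
try SIG_FOUND: (RETURN, SIG_FOUND) → (CHARGE, open_gripper)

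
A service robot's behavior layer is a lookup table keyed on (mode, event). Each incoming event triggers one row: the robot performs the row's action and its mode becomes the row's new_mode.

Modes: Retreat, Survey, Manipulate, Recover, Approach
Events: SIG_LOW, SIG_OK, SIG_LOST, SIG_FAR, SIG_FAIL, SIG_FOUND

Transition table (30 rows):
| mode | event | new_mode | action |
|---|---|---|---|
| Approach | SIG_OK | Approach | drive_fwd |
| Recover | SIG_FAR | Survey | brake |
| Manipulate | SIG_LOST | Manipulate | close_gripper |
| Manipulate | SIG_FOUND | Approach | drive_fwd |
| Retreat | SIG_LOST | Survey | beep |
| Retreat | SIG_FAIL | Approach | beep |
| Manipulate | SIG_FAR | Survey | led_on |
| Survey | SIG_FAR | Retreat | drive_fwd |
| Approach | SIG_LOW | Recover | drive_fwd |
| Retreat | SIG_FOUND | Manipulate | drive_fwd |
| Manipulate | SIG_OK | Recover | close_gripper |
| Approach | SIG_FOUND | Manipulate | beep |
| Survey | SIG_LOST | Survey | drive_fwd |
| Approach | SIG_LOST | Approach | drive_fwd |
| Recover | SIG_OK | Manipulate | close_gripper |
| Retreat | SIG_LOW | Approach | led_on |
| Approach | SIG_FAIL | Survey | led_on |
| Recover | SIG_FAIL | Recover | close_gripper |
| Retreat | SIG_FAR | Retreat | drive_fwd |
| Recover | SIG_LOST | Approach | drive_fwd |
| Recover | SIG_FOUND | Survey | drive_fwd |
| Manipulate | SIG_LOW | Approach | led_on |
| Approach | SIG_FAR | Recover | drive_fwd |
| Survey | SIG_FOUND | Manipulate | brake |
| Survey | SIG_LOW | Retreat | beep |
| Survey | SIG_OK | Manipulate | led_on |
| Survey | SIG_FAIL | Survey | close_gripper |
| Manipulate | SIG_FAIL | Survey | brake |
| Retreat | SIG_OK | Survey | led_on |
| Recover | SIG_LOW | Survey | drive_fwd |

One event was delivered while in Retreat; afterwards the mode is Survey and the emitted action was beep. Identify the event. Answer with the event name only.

SIG_LOST

try SIG_LOW: (Retreat, SIG_LOW) → (Approach, led_on)
try SIG_OK: (Retreat, SIG_OK) → (Survey, led_on)
try SIG_LOST: (Retreat, SIG_LOST) → (Survey, beep)  ← matches
try SIG_FAR: (Retreat, SIG_FAR) → (Retreat, drive_fwd)
try SIG_FAIL: (Retreat, SIG_FAIL) → (Approach, beep)
try SIG_FOUND: (Retreat, SIG_FOUND) → (Manipulate, drive_fwd)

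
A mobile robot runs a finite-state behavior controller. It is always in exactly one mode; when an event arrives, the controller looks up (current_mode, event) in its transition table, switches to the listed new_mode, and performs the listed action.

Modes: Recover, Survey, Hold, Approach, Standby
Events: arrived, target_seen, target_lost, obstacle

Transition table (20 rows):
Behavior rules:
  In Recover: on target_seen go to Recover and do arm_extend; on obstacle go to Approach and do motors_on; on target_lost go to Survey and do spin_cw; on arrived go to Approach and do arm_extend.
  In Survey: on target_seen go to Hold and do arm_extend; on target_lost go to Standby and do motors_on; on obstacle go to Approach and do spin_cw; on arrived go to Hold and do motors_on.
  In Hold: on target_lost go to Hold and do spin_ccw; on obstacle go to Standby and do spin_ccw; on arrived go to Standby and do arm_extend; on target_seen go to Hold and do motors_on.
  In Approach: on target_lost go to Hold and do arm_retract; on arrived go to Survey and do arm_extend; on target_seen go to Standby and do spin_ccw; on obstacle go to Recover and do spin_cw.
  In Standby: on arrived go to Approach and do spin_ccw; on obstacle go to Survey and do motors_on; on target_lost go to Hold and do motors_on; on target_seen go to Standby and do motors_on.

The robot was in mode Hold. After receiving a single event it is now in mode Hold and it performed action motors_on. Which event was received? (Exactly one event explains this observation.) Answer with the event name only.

try arrived: (Hold, arrived) → (Standby, arm_extend)
try target_seen: (Hold, target_seen) → (Hold, motors_on)  ← matches
try target_lost: (Hold, target_lost) → (Hold, spin_ccw)
try obstacle: (Hold, obstacle) → (Standby, spin_ccw)

target_seen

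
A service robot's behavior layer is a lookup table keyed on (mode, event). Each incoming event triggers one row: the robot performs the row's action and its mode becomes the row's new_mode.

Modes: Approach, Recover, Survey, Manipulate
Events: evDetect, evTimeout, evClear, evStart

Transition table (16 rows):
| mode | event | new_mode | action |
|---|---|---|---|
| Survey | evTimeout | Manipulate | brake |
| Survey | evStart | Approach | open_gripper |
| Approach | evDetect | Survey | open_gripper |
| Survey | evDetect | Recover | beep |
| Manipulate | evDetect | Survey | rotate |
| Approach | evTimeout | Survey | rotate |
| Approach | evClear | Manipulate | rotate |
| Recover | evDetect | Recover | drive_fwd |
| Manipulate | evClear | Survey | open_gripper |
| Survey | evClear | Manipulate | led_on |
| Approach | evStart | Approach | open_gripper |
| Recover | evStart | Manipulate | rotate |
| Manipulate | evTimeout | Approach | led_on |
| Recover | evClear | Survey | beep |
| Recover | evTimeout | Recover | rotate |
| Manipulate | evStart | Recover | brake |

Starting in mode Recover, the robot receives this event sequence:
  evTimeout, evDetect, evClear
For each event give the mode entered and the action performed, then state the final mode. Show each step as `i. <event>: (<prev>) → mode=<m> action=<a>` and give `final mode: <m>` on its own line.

final mode: Survey

1. evTimeout: (Recover) → mode=Recover action=rotate
2. evDetect: (Recover) → mode=Recover action=drive_fwd
3. evClear: (Recover) → mode=Survey action=beep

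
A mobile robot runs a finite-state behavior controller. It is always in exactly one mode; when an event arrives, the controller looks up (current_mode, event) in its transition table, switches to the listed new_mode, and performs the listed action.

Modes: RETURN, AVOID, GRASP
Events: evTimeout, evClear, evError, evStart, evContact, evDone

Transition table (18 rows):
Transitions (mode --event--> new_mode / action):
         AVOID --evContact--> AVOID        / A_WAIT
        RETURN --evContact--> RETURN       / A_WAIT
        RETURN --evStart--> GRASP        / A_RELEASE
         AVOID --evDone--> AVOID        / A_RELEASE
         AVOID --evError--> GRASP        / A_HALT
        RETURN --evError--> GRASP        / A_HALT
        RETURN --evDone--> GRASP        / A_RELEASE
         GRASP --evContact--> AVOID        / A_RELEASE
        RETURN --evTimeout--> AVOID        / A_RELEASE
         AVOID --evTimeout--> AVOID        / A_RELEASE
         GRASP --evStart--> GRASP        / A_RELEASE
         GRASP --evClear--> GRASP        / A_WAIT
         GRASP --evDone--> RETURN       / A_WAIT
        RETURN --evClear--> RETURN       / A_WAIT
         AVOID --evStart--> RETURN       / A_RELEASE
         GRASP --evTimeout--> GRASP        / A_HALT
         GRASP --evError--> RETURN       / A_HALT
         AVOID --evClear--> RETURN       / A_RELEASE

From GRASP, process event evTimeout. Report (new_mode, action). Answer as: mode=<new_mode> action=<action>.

current mode = GRASP; filter table to that mode:
  (GRASP, evContact) → (AVOID, A_RELEASE)
  (GRASP, evStart) → (GRASP, A_RELEASE)
  (GRASP, evClear) → (GRASP, A_WAIT)
  (GRASP, evDone) → (RETURN, A_WAIT)
  (GRASP, evTimeout) → (GRASP, A_HALT)  ← event matches
  (GRASP, evError) → (RETURN, A_HALT)
event = evTimeout selects (GRASP, A_HALT)

mode=GRASP action=A_HALT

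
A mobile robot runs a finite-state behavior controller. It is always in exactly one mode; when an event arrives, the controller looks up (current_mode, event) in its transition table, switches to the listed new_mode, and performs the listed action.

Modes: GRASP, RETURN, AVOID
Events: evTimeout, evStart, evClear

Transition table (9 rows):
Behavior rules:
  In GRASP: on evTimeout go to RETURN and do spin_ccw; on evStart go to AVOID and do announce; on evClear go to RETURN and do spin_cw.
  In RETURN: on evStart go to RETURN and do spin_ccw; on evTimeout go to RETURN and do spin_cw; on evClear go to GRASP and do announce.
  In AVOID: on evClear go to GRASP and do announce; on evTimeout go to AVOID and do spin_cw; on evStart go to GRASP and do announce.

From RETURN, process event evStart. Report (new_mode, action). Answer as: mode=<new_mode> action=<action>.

current mode = RETURN; filter table to that mode:
  (RETURN, evStart) → (RETURN, spin_ccw)  ← event matches
  (RETURN, evTimeout) → (RETURN, spin_cw)
  (RETURN, evClear) → (GRASP, announce)
event = evStart selects (RETURN, spin_ccw)

mode=RETURN action=spin_ccw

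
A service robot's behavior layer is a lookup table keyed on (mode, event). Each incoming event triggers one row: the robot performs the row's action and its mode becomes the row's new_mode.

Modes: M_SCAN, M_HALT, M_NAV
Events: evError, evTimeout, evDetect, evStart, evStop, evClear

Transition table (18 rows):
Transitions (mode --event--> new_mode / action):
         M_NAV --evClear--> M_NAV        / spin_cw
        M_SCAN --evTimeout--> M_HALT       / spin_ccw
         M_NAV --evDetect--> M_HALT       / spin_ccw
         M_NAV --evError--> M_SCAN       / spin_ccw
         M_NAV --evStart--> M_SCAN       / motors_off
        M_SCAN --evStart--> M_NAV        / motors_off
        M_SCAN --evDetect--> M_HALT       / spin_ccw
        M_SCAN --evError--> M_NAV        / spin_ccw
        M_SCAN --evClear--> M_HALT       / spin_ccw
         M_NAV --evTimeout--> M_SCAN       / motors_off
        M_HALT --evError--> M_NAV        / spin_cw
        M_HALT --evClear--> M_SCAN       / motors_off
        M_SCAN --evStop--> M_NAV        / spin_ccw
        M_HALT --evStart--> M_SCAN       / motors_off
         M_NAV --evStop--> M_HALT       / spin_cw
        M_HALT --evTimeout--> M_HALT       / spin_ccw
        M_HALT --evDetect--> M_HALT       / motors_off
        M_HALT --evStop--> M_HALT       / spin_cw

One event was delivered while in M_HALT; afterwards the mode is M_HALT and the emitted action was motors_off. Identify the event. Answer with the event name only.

evDetect

try evError: (M_HALT, evError) → (M_NAV, spin_cw)
try evTimeout: (M_HALT, evTimeout) → (M_HALT, spin_ccw)
try evDetect: (M_HALT, evDetect) → (M_HALT, motors_off)  ← matches
try evStart: (M_HALT, evStart) → (M_SCAN, motors_off)
try evStop: (M_HALT, evStop) → (M_HALT, spin_cw)
try evClear: (M_HALT, evClear) → (M_SCAN, motors_off)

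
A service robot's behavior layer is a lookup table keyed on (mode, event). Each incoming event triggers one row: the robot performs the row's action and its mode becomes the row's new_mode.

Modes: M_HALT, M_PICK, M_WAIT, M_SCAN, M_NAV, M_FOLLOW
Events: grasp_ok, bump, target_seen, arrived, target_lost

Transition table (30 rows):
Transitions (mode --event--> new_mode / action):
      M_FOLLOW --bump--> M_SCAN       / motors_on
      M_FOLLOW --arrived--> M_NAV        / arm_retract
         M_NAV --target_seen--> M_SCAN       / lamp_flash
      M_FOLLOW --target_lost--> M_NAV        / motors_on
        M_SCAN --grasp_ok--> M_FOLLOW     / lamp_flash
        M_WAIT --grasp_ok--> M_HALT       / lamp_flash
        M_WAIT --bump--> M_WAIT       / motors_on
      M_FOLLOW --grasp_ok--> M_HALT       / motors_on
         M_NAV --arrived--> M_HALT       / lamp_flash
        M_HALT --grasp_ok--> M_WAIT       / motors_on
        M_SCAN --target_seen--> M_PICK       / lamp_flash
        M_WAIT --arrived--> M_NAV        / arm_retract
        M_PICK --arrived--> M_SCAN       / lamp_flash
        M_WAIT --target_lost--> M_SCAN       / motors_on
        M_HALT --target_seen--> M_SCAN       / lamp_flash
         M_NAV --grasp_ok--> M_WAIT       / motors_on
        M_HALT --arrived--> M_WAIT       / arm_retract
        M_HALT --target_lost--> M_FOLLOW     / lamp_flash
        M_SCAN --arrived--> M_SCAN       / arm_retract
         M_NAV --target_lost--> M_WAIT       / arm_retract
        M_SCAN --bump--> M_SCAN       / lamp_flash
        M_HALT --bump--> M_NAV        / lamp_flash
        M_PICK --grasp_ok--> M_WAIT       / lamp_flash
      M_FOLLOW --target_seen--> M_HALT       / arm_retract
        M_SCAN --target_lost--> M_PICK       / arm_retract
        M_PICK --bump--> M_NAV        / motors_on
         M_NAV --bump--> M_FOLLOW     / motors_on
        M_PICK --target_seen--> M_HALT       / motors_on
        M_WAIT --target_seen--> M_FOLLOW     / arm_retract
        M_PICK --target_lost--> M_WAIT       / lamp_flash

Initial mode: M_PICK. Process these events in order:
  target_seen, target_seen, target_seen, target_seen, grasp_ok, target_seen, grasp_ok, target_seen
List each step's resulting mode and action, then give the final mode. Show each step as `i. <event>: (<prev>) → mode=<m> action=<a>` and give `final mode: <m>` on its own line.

1. target_seen: (M_PICK) → mode=M_HALT action=motors_on
2. target_seen: (M_HALT) → mode=M_SCAN action=lamp_flash
3. target_seen: (M_SCAN) → mode=M_PICK action=lamp_flash
4. target_seen: (M_PICK) → mode=M_HALT action=motors_on
5. grasp_ok: (M_HALT) → mode=M_WAIT action=motors_on
6. target_seen: (M_WAIT) → mode=M_FOLLOW action=arm_retract
7. grasp_ok: (M_FOLLOW) → mode=M_HALT action=motors_on
8. target_seen: (M_HALT) → mode=M_SCAN action=lamp_flash

final mode: M_SCAN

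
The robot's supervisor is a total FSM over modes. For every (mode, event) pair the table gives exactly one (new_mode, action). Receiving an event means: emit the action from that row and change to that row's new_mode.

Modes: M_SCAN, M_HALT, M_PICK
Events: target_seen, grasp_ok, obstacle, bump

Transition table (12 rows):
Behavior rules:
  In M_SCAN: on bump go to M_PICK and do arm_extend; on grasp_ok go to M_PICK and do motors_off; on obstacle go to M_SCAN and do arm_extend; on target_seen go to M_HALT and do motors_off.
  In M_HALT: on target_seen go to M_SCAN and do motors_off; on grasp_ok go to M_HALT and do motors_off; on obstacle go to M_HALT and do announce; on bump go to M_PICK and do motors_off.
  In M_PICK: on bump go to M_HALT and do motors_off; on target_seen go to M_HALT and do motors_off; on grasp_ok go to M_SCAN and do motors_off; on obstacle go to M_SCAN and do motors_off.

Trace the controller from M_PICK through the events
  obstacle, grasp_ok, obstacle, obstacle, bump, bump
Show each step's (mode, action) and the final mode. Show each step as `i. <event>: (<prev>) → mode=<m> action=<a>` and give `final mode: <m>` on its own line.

1. obstacle: (M_PICK) → mode=M_SCAN action=motors_off
2. grasp_ok: (M_SCAN) → mode=M_PICK action=motors_off
3. obstacle: (M_PICK) → mode=M_SCAN action=motors_off
4. obstacle: (M_SCAN) → mode=M_SCAN action=arm_extend
5. bump: (M_SCAN) → mode=M_PICK action=arm_extend
6. bump: (M_PICK) → mode=M_HALT action=motors_off

final mode: M_HALT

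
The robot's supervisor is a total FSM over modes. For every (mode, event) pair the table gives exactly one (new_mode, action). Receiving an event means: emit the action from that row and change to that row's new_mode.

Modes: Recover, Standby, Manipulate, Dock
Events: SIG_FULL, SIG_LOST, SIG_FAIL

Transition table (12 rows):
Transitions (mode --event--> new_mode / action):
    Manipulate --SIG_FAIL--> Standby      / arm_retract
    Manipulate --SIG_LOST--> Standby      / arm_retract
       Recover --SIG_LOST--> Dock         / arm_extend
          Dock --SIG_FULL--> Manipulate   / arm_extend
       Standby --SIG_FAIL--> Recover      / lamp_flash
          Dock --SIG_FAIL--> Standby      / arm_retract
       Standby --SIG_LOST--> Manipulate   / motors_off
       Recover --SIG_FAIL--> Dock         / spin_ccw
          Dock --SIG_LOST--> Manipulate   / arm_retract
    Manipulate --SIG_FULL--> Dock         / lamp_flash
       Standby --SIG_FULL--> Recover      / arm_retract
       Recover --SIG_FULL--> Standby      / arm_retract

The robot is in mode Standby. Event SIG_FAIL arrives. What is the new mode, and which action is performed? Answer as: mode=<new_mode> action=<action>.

mode=Recover action=lamp_flash

current mode = Standby; filter table to that mode:
  (Standby, SIG_FAIL) → (Recover, lamp_flash)  ← event matches
  (Standby, SIG_LOST) → (Manipulate, motors_off)
  (Standby, SIG_FULL) → (Recover, arm_retract)
event = SIG_FAIL selects (Recover, lamp_flash)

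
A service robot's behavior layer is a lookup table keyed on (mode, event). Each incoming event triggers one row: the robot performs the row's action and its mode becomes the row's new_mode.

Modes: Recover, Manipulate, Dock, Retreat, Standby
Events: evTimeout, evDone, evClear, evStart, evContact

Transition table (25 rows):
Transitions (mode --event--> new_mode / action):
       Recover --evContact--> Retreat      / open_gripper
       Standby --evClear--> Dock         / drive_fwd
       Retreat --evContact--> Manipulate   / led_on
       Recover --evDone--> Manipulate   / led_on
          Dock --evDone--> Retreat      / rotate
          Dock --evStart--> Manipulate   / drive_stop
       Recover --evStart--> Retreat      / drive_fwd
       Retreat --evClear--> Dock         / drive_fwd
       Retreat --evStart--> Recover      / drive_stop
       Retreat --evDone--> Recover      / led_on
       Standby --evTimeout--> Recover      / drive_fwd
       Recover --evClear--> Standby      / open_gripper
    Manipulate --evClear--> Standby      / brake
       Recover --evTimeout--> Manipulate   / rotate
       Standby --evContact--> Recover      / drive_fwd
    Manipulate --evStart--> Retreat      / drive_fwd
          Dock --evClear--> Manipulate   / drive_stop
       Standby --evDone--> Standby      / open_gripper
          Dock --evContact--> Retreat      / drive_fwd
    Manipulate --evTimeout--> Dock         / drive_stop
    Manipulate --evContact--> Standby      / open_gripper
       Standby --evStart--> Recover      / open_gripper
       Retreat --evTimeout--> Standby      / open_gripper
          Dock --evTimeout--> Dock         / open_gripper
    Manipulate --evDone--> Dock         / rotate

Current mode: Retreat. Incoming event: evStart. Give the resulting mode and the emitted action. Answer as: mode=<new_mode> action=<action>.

current mode = Retreat; filter table to that mode:
  (Retreat, evContact) → (Manipulate, led_on)
  (Retreat, evClear) → (Dock, drive_fwd)
  (Retreat, evStart) → (Recover, drive_stop)  ← event matches
  (Retreat, evDone) → (Recover, led_on)
  (Retreat, evTimeout) → (Standby, open_gripper)
event = evStart selects (Recover, drive_stop)

mode=Recover action=drive_stop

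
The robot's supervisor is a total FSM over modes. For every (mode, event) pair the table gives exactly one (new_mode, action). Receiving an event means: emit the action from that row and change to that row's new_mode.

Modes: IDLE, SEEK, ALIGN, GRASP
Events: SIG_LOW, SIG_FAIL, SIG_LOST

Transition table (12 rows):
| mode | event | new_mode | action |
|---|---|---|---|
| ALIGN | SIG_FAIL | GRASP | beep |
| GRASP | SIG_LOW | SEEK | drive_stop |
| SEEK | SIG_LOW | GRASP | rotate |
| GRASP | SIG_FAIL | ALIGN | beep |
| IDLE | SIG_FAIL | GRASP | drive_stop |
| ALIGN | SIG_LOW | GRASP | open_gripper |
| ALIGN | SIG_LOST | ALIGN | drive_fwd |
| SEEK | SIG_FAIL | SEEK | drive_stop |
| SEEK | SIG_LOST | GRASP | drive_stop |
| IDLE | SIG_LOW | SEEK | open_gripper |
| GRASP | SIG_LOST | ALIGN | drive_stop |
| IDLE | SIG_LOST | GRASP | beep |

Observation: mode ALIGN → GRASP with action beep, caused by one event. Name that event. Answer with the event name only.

SIG_FAIL

try SIG_LOW: (ALIGN, SIG_LOW) → (GRASP, open_gripper)
try SIG_FAIL: (ALIGN, SIG_FAIL) → (GRASP, beep)  ← matches
try SIG_LOST: (ALIGN, SIG_LOST) → (ALIGN, drive_fwd)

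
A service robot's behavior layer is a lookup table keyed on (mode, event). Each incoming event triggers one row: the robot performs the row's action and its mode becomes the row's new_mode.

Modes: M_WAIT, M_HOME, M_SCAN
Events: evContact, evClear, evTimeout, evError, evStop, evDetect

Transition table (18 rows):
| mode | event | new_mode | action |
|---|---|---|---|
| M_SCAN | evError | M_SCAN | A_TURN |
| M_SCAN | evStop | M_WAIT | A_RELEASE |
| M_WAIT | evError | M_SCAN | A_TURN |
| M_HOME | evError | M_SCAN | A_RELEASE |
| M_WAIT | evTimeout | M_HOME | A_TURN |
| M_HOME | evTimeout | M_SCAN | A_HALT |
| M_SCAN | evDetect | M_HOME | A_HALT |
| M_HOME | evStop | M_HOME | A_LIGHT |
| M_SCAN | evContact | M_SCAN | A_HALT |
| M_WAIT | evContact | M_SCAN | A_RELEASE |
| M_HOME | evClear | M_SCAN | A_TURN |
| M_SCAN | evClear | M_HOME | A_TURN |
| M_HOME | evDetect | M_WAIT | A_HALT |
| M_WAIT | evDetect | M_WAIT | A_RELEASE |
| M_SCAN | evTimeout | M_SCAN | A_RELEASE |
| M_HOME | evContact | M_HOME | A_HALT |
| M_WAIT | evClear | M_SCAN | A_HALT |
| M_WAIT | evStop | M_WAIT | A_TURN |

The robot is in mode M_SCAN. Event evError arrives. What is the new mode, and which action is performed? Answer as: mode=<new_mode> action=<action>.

current mode = M_SCAN; filter table to that mode:
  (M_SCAN, evError) → (M_SCAN, A_TURN)  ← event matches
  (M_SCAN, evStop) → (M_WAIT, A_RELEASE)
  (M_SCAN, evDetect) → (M_HOME, A_HALT)
  (M_SCAN, evContact) → (M_SCAN, A_HALT)
  (M_SCAN, evClear) → (M_HOME, A_TURN)
  (M_SCAN, evTimeout) → (M_SCAN, A_RELEASE)
event = evError selects (M_SCAN, A_TURN)

mode=M_SCAN action=A_TURN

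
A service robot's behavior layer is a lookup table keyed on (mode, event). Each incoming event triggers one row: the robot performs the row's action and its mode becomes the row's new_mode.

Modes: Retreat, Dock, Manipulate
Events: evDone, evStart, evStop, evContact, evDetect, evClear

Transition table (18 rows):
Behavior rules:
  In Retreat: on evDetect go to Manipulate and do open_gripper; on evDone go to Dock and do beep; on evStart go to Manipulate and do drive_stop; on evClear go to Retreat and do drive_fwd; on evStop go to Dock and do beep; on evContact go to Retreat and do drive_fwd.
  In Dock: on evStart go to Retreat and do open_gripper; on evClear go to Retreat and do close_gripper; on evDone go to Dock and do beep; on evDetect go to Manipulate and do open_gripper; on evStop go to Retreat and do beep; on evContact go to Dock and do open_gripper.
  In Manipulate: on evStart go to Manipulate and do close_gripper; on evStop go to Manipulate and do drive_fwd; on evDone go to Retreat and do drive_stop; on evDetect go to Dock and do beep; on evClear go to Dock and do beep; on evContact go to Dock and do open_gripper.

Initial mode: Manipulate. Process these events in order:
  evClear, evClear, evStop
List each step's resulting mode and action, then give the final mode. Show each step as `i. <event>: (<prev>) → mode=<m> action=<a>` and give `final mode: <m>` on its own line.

final mode: Dock

1. evClear: (Manipulate) → mode=Dock action=beep
2. evClear: (Dock) → mode=Retreat action=close_gripper
3. evStop: (Retreat) → mode=Dock action=beep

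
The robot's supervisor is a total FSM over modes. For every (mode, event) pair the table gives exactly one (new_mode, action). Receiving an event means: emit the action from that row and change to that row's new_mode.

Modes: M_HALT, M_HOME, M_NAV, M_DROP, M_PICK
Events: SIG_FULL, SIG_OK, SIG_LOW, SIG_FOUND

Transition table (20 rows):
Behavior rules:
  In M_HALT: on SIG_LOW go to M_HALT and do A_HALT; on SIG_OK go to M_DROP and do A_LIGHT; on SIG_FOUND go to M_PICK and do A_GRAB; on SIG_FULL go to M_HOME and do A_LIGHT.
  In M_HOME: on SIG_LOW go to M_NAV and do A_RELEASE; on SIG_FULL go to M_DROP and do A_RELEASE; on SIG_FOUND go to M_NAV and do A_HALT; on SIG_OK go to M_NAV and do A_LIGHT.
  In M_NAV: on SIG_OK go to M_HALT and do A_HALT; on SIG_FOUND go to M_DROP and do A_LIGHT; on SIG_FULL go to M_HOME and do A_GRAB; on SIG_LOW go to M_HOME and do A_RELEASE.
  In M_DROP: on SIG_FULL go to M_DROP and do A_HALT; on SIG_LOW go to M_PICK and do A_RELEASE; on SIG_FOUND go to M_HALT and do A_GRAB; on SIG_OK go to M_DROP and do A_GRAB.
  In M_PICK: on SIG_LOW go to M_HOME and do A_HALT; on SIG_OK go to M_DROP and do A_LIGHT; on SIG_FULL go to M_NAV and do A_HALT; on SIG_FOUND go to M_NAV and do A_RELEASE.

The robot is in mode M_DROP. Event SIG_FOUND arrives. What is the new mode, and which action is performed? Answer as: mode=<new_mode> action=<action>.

mode=M_HALT action=A_GRAB

current mode = M_DROP; filter table to that mode:
  (M_DROP, SIG_FULL) → (M_DROP, A_HALT)
  (M_DROP, SIG_LOW) → (M_PICK, A_RELEASE)
  (M_DROP, SIG_FOUND) → (M_HALT, A_GRAB)  ← event matches
  (M_DROP, SIG_OK) → (M_DROP, A_GRAB)
event = SIG_FOUND selects (M_HALT, A_GRAB)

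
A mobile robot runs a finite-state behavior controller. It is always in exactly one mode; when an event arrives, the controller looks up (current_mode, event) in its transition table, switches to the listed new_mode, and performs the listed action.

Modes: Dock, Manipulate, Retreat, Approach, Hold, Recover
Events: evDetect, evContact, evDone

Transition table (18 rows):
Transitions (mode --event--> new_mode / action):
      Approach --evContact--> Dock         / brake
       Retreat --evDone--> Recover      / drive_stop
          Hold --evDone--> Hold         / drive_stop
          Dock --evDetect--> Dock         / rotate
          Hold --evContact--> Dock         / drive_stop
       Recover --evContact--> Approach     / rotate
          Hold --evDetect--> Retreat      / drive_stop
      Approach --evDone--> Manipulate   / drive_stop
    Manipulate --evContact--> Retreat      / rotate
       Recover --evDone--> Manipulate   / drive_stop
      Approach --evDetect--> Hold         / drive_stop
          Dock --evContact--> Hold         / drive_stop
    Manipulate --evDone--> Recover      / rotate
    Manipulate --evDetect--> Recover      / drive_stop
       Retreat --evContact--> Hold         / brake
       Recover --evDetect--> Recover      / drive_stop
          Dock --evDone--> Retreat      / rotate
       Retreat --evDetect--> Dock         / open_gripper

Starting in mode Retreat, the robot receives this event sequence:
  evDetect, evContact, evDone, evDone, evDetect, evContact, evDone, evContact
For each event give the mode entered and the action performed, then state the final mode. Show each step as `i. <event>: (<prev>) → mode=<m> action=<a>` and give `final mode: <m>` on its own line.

1. evDetect: (Retreat) → mode=Dock action=open_gripper
2. evContact: (Dock) → mode=Hold action=drive_stop
3. evDone: (Hold) → mode=Hold action=drive_stop
4. evDone: (Hold) → mode=Hold action=drive_stop
5. evDetect: (Hold) → mode=Retreat action=drive_stop
6. evContact: (Retreat) → mode=Hold action=brake
7. evDone: (Hold) → mode=Hold action=drive_stop
8. evContact: (Hold) → mode=Dock action=drive_stop

final mode: Dock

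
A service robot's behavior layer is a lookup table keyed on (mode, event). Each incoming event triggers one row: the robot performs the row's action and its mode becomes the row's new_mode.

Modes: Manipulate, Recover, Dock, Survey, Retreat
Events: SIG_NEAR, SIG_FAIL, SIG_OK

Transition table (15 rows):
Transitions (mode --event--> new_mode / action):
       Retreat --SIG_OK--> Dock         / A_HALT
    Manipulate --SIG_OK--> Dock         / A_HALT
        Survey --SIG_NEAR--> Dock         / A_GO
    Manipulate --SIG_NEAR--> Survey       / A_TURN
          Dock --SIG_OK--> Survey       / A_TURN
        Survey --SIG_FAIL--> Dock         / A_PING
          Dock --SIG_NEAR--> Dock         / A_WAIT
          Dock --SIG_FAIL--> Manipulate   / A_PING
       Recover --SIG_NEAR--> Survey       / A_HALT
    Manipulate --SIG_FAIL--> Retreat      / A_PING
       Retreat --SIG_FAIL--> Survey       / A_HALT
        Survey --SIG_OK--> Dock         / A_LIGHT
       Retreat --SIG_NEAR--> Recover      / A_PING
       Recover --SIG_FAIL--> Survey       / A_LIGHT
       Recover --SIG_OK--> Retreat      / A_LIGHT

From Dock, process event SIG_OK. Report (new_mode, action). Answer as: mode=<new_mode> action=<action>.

mode=Survey action=A_TURN

current mode = Dock; filter table to that mode:
  (Dock, SIG_OK) → (Survey, A_TURN)  ← event matches
  (Dock, SIG_NEAR) → (Dock, A_WAIT)
  (Dock, SIG_FAIL) → (Manipulate, A_PING)
event = SIG_OK selects (Survey, A_TURN)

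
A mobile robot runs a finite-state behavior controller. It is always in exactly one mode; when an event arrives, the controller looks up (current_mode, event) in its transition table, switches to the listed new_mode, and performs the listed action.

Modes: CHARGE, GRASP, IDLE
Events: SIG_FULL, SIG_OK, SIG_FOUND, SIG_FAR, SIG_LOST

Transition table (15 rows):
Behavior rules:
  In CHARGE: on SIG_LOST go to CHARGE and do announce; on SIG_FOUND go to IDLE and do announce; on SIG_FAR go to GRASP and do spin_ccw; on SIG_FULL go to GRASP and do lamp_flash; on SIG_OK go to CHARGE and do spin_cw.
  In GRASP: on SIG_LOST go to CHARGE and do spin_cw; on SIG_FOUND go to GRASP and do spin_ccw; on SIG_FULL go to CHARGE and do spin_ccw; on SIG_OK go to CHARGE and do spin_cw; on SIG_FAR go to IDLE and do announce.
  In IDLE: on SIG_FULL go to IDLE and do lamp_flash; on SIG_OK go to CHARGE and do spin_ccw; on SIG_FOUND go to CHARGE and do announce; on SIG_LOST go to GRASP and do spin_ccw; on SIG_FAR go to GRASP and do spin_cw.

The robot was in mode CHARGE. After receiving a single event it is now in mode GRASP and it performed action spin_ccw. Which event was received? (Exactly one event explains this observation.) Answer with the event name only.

try SIG_FULL: (CHARGE, SIG_FULL) → (GRASP, lamp_flash)
try SIG_OK: (CHARGE, SIG_OK) → (CHARGE, spin_cw)
try SIG_FOUND: (CHARGE, SIG_FOUND) → (IDLE, announce)
try SIG_FAR: (CHARGE, SIG_FAR) → (GRASP, spin_ccw)  ← matches
try SIG_LOST: (CHARGE, SIG_LOST) → (CHARGE, announce)

SIG_FAR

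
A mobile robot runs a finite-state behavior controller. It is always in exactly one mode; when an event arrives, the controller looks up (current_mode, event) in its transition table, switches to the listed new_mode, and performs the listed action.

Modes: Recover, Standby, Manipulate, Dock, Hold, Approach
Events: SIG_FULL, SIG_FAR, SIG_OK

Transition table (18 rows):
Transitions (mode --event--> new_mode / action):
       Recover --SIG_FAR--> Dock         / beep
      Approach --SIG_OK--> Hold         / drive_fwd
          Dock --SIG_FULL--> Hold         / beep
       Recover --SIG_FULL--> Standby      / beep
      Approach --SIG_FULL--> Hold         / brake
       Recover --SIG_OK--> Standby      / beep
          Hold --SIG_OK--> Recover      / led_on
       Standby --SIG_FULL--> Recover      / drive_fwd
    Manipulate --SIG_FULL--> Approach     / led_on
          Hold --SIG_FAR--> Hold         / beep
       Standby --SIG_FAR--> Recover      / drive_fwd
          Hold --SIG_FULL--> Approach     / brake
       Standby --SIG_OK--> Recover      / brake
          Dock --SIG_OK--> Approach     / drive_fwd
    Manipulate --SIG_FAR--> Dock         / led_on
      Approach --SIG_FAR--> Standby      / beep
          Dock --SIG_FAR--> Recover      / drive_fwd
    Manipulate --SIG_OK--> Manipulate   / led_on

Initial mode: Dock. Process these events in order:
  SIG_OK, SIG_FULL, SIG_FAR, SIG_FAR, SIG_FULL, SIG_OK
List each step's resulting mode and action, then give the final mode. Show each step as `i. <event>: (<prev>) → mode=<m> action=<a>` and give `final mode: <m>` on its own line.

1. SIG_OK: (Dock) → mode=Approach action=drive_fwd
2. SIG_FULL: (Approach) → mode=Hold action=brake
3. SIG_FAR: (Hold) → mode=Hold action=beep
4. SIG_FAR: (Hold) → mode=Hold action=beep
5. SIG_FULL: (Hold) → mode=Approach action=brake
6. SIG_OK: (Approach) → mode=Hold action=drive_fwd

final mode: Hold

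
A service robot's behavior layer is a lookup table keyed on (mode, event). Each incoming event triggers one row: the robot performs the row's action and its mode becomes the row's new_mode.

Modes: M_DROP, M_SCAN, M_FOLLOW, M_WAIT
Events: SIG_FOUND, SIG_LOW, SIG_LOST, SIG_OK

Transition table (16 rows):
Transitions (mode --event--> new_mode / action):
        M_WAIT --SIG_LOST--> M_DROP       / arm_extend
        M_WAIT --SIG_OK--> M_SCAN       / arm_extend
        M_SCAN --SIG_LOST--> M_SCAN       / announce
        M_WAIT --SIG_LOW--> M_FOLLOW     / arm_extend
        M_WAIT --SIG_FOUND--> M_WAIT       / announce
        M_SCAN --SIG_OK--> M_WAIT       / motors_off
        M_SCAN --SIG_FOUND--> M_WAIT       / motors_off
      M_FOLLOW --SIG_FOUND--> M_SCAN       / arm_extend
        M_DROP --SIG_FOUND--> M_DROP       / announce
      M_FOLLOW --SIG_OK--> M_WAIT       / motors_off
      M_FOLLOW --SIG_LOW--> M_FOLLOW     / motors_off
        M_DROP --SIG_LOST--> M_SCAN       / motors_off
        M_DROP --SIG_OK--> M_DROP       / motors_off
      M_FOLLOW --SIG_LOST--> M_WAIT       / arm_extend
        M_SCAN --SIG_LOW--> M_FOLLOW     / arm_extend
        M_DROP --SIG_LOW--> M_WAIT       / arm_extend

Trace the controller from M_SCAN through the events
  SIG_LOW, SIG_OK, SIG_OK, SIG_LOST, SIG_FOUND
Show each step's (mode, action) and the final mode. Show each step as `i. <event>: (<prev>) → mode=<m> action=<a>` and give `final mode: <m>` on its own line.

1. SIG_LOW: (M_SCAN) → mode=M_FOLLOW action=arm_extend
2. SIG_OK: (M_FOLLOW) → mode=M_WAIT action=motors_off
3. SIG_OK: (M_WAIT) → mode=M_SCAN action=arm_extend
4. SIG_LOST: (M_SCAN) → mode=M_SCAN action=announce
5. SIG_FOUND: (M_SCAN) → mode=M_WAIT action=motors_off

final mode: M_WAIT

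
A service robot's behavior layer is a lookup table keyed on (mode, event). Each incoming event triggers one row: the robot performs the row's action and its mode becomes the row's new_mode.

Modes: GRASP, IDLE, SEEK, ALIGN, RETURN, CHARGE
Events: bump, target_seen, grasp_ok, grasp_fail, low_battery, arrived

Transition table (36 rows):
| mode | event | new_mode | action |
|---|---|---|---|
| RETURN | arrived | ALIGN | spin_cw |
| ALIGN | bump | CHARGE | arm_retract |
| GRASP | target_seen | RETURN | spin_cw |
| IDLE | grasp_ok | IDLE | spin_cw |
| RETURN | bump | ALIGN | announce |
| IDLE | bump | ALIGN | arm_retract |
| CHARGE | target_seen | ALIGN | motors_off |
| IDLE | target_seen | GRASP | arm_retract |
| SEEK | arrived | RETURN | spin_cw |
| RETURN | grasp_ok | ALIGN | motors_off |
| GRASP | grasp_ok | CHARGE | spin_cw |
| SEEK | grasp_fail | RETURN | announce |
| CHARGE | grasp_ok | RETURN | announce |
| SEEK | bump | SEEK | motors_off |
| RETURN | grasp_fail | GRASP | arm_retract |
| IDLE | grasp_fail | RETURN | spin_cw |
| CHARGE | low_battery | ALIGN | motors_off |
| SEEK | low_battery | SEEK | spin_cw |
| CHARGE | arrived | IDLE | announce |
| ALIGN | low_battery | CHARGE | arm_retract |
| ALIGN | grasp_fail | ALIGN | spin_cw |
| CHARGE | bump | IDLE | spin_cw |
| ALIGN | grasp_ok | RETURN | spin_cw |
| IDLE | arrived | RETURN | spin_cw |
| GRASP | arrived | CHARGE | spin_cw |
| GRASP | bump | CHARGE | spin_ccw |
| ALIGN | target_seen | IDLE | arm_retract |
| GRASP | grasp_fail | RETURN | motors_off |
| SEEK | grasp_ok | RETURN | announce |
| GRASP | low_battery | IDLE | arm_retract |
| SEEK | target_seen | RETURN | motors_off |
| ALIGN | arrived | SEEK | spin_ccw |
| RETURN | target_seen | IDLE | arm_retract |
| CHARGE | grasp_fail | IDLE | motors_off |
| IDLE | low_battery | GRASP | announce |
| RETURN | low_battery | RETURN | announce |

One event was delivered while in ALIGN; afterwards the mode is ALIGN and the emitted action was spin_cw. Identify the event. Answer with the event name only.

grasp_fail

try bump: (ALIGN, bump) → (CHARGE, arm_retract)
try target_seen: (ALIGN, target_seen) → (IDLE, arm_retract)
try grasp_ok: (ALIGN, grasp_ok) → (RETURN, spin_cw)
try grasp_fail: (ALIGN, grasp_fail) → (ALIGN, spin_cw)  ← matches
try low_battery: (ALIGN, low_battery) → (CHARGE, arm_retract)
try arrived: (ALIGN, arrived) → (SEEK, spin_ccw)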